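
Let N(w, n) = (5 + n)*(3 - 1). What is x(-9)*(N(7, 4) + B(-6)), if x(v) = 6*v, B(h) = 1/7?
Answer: -6858/7 ≈ -979.71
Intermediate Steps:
B(h) = 1/7
N(w, n) = 10 + 2*n (N(w, n) = (5 + n)*2 = 10 + 2*n)
x(-9)*(N(7, 4) + B(-6)) = (6*(-9))*((10 + 2*4) + 1/7) = -54*((10 + 8) + 1/7) = -54*(18 + 1/7) = -54*127/7 = -6858/7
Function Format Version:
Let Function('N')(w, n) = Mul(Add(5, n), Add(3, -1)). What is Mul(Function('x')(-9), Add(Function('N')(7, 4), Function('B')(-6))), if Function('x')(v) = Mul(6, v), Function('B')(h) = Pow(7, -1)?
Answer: Rational(-6858, 7) ≈ -979.71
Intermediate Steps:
Function('B')(h) = Rational(1, 7)
Function('N')(w, n) = Add(10, Mul(2, n)) (Function('N')(w, n) = Mul(Add(5, n), 2) = Add(10, Mul(2, n)))
Mul(Function('x')(-9), Add(Function('N')(7, 4), Function('B')(-6))) = Mul(Mul(6, -9), Add(Add(10, Mul(2, 4)), Rational(1, 7))) = Mul(-54, Add(Add(10, 8), Rational(1, 7))) = Mul(-54, Add(18, Rational(1, 7))) = Mul(-54, Rational(127, 7)) = Rational(-6858, 7)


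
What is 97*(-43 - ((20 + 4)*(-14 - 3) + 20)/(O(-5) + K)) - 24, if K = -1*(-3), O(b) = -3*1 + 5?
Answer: 16661/5 ≈ 3332.2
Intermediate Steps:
O(b) = 2 (O(b) = -3 + 5 = 2)
K = 3
97*(-43 - ((20 + 4)*(-14 - 3) + 20)/(O(-5) + K)) - 24 = 97*(-43 - ((20 + 4)*(-14 - 3) + 20)/(2 + 3)) - 24 = 97*(-43 - (24*(-17) + 20)/5) - 24 = 97*(-43 - (-408 + 20)/5) - 24 = 97*(-43 - (-388)/5) - 24 = 97*(-43 - 1*(-388/5)) - 24 = 97*(-43 + 388/5) - 24 = 97*(173/5) - 24 = 16781/5 - 24 = 16661/5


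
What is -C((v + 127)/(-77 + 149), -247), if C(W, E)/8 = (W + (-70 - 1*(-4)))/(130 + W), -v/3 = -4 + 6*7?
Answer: 5416/1339 ≈ 4.0448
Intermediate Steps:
v = -114 (v = -3*(-4 + 6*7) = -3*(-4 + 42) = -3*38 = -114)
C(W, E) = 8*(-66 + W)/(130 + W) (C(W, E) = 8*((W + (-70 - 1*(-4)))/(130 + W)) = 8*((W + (-70 + 4))/(130 + W)) = 8*((W - 66)/(130 + W)) = 8*((-66 + W)/(130 + W)) = 8*(-66 + W)/(130 + W))
-C((v + 127)/(-77 + 149), -247) = -8*(-66 + (-114 + 127)/(-77 + 149))/(130 + (-114 + 127)/(-77 + 149)) = -8*(-66 + 13/72)/(130 + 13/72) = -8*(-4739)/(9373/72*72) = -8*72*(-4739)/(9373*72) = -1*(-5416/1339) = 5416/1339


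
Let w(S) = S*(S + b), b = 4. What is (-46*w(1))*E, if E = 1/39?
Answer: -230/39 ≈ -5.8974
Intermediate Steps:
E = 1/39 ≈ 0.025641
w(S) = S*(4 + S) (w(S) = S*(S + 4) = S*(4 + S))
(-46*w(1))*E = -46*(4 + 1)*(1/39) = -46*5*(1/39) = -230*1/39 = -230/39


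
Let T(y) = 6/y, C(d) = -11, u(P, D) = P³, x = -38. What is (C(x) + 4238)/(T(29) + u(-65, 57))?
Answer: -122583/7964119 ≈ -0.015392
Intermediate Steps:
(C(x) + 4238)/(T(29) + u(-65, 57)) = (-11 + 4238)/(6/29 + (-65)³) = 4227/(6*(1/29) - 274625) = 4227/(6/29 - 274625) = 4227/(-7964119/29) = 4227*(-29/7964119) = -122583/7964119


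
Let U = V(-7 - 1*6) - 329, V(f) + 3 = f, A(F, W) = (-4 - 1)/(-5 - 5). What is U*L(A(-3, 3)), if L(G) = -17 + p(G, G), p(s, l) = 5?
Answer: 4140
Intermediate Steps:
A(F, W) = 1/2 (A(F, W) = -5/(-10) = -5*(-1/10) = 1/2)
V(f) = -3 + f
U = -345 (U = (-3 + (-7 - 1*6)) - 329 = (-3 + (-7 - 6)) - 329 = (-3 - 13) - 329 = -16 - 329 = -345)
L(G) = -12 (L(G) = -17 + 5 = -12)
U*L(A(-3, 3)) = -345*(-12) = 4140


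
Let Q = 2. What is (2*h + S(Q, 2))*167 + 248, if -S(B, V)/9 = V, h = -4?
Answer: -4094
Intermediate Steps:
S(B, V) = -9*V
(2*h + S(Q, 2))*167 + 248 = (2*(-4) - 9*2)*167 + 248 = (-8 - 18)*167 + 248 = -26*167 + 248 = -4342 + 248 = -4094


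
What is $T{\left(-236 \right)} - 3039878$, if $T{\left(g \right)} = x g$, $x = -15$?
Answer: $-3036338$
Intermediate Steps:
$T{\left(g \right)} = - 15 g$
$T{\left(-236 \right)} - 3039878 = \left(-15\right) \left(-236\right) - 3039878 = 3540 - 3039878 = -3036338$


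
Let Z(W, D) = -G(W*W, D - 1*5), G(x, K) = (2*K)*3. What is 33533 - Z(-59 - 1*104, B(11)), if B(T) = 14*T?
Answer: 34427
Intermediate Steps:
G(x, K) = 6*K
Z(W, D) = 30 - 6*D (Z(W, D) = -6*(D - 1*5) = -6*(D - 5) = -6*(-5 + D) = -(-30 + 6*D) = 30 - 6*D)
33533 - Z(-59 - 1*104, B(11)) = 33533 - (30 - 84*11) = 33533 - (30 - 6*154) = 33533 - (30 - 924) = 33533 - 1*(-894) = 33533 + 894 = 34427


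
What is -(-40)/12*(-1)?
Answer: -10/3 ≈ -3.3333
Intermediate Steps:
-(-40)/12*(-1) = -8*(-5/12)*(-1) = (10/3)*(-1) = -10/3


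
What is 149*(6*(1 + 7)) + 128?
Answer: 7280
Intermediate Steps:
149*(6*(1 + 7)) + 128 = 149*(6*8) + 128 = 149*48 + 128 = 7152 + 128 = 7280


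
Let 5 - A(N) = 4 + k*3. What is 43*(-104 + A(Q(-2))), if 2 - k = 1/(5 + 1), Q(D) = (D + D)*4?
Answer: -9331/2 ≈ -4665.5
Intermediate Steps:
Q(D) = 8*D (Q(D) = (2*D)*4 = 8*D)
k = 11/6 (k = 2 - 1/(5 + 1) = 2 - 1/6 = 11/6 ≈ 1.8333)
A(N) = -9/2 (A(N) = 5 - (4 + (11/6)*3) = 5 - (4 + 11/2) = 5 - 1*19/2 = 5 - 19/2 = -9/2)
43*(-104 + A(Q(-2))) = 43*(-104 - 9/2) = 43*(-217/2) = -9331/2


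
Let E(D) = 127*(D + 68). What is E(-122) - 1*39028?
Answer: -45886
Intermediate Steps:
E(D) = 8636 + 127*D (E(D) = 127*(68 + D) = 8636 + 127*D)
E(-122) - 1*39028 = (8636 + 127*(-122)) - 1*39028 = (8636 - 15494) - 39028 = -6858 - 39028 = -45886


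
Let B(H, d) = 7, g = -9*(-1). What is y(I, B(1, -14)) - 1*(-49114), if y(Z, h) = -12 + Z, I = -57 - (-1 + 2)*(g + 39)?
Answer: 48997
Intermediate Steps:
g = 9
I = -105 (I = -57 - (-1 + 2)*(9 + 39) = -57 - 48 = -105)
y(I, B(1, -14)) - 1*(-49114) = (-12 - 105) - 1*(-49114) = -117 + 49114 = 48997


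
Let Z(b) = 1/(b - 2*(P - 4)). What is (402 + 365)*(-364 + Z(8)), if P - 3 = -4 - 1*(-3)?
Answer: -3349489/12 ≈ -2.7912e+5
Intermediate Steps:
P = 2 (P = 3 + (-4 - 1*(-3)) = 3 + (-4 + 3) = 3 - 1 = 2)
Z(b) = 1/(4 + b) (Z(b) = 1/(b - 2*(2 - 4)) = 1/(b - 2*(-2)) = 1/(b + 4) = 1/(4 + b))
(402 + 365)*(-364 + Z(8)) = (402 + 365)*(-364 + 1/(4 + 8)) = 767*(-364 + 1/12) = 767*(-4367/12) = -3349489/12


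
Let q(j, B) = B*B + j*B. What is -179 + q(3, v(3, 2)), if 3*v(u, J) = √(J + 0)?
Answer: -1609/9 + √2 ≈ -177.36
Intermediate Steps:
v(u, J) = √J/3 (v(u, J) = √(J + 0)/3 = √J/3)
q(j, B) = B² + B*j
-179 + q(3, v(3, 2)) = -179 + (√2/3)*(√2/3 + 3) = -179 + (√2/3)*(3 + √2/3) = -179 + √2*(3 + √2/3)/3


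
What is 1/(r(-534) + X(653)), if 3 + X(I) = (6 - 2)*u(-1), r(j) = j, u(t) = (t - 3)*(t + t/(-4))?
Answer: -1/525 ≈ -0.0019048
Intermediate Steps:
u(t) = 3*t*(-3 + t)/4 (u(t) = (-3 + t)*(t + t*(-1/4)) = (-3 + t)*(t - t/4) = (-3 + t)*(3*t/4) = 3*t*(-3 + t)/4)
X(I) = 9 (X(I) = -3 + (6 - 2)*((3/4)*(-1)*(-3 - 1)) = -3 + 4*((3/4)*(-1)*(-4)) = -3 + 4*3 = -3 + 12 = 9)
1/(r(-534) + X(653)) = 1/(-534 + 9) = 1/(-525) = -1/525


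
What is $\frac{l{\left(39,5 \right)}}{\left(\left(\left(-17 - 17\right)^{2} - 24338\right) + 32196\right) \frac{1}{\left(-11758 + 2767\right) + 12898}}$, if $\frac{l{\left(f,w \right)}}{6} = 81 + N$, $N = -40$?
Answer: $\frac{480561}{4507} \approx 106.63$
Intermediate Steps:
$l{\left(f,w \right)} = 246$ ($l{\left(f,w \right)} = 6 \left(81 - 40\right) = 6 \cdot 41 = 246$)
$\frac{l{\left(39,5 \right)}}{\left(\left(\left(-17 - 17\right)^{2} - 24338\right) + 32196\right) \frac{1}{\left(-11758 + 2767\right) + 12898}} = \frac{246}{\left(\left(\left(-17 - 17\right)^{2} - 24338\right) + 32196\right) \frac{1}{\left(-11758 + 2767\right) + 12898}} = \frac{246}{\left(\left(\left(-34\right)^{2} - 24338\right) + 32196\right) \frac{1}{-8991 + 12898}} = \frac{246}{\left(\left(1156 - 24338\right) + 32196\right) \frac{1}{3907}} = \frac{246}{\left(-23182 + 32196\right) \frac{1}{3907}} = \frac{246}{9014 \cdot \frac{1}{3907}} = \frac{246}{\frac{9014}{3907}} = 246 \cdot \frac{3907}{9014} = \frac{480561}{4507}$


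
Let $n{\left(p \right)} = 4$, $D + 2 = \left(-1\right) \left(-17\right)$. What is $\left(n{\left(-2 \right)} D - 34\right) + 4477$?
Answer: $4503$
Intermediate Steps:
$D = 15$ ($D = -2 - -17 = -2 + 17 = 15$)
$\left(n{\left(-2 \right)} D - 34\right) + 4477 = \left(4 \cdot 15 - 34\right) + 4477 = \left(60 - 34\right) + 4477 = 26 + 4477 = 4503$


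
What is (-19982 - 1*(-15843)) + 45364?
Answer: 41225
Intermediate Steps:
(-19982 - 1*(-15843)) + 45364 = (-19982 + 15843) + 45364 = -4139 + 45364 = 41225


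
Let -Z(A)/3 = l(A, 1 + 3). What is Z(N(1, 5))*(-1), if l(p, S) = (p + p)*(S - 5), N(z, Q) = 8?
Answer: -48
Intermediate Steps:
l(p, S) = 2*p*(-5 + S) (l(p, S) = (2*p)*(-5 + S) = 2*p*(-5 + S))
Z(A) = 6*A (Z(A) = -6*A*(-5 + (1 + 3)) = -6*A*(-5 + 4) = -6*A*(-1) = -(-6)*A = 6*A)
Z(N(1, 5))*(-1) = (6*8)*(-1) = 48*(-1) = -48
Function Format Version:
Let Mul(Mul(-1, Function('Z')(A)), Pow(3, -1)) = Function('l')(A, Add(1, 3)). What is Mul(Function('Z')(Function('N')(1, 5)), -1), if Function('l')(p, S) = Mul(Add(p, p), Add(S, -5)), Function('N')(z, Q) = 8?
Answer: -48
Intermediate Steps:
Function('l')(p, S) = Mul(2, p, Add(-5, S)) (Function('l')(p, S) = Mul(Mul(2, p), Add(-5, S)) = Mul(2, p, Add(-5, S)))
Function('Z')(A) = Mul(6, A) (Function('Z')(A) = Mul(-3, Mul(2, A, Add(-5, Add(1, 3)))) = Mul(-3, Mul(2, A, Add(-5, 4))) = Mul(-3, Mul(2, A, -1)) = Mul(-3, Mul(-2, A)) = Mul(6, A))
Mul(Function('Z')(Function('N')(1, 5)), -1) = Mul(Mul(6, 8), -1) = Mul(48, -1) = -48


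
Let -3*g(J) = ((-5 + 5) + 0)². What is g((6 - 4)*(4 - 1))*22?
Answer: 0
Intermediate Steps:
g(J) = 0 (g(J) = -((-5 + 5) + 0)²/3 = -(0 + 0)²/3 = -⅓*0² = -⅓*0 = 0)
g((6 - 4)*(4 - 1))*22 = 0*22 = 0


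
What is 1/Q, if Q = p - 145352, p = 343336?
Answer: 1/197984 ≈ 5.0509e-6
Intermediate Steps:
Q = 197984 (Q = 343336 - 145352 = 197984)
1/Q = 1/197984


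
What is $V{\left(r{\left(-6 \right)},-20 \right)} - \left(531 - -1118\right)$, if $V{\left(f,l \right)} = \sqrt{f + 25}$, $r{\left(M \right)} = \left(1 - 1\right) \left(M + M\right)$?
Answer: $-1644$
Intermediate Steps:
$r{\left(M \right)} = 0$ ($r{\left(M \right)} = 0 \cdot 2 M = 0$)
$V{\left(f,l \right)} = \sqrt{25 + f}$
$V{\left(r{\left(-6 \right)},-20 \right)} - \left(531 - -1118\right) = \sqrt{25 + 0} - \left(531 - -1118\right) = \sqrt{25} - \left(531 + 1118\right) = 5 - 1649 = -1644$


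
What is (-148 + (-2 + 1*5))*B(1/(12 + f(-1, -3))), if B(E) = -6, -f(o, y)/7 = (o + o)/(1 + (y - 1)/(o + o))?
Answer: 870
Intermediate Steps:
f(o, y) = -14*o/(1 + (-1 + y)/(2*o)) (f(o, y) = -7*(o + o)/(1 + (y - 1)/(o + o)) = -7*2*o/(1 + (-1 + y)/((2*o))) = -7*2*o/(1 + (-1 + y)*(1/(2*o))) = -7*2*o/(1 + (-1 + y)/(2*o)) = -14*o/(1 + (-1 + y)/(2*o)))
(-148 + (-2 + 1*5))*B(1/(12 + f(-1, -3))) = (-148 + (-2 + 1*5))*(-6) = (-148 + (-2 + 5))*(-6) = (-148 + 3)*(-6) = -145*(-6) = 870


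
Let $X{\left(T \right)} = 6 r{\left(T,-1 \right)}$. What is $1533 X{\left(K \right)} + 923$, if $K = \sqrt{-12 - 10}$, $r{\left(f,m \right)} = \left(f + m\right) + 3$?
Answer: $19319 + 9198 i \sqrt{22} \approx 19319.0 + 43142.0 i$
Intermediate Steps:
$r{\left(f,m \right)} = 3 + f + m$
$K = i \sqrt{22}$ ($K = \sqrt{-22} = i \sqrt{22} \approx 4.6904 i$)
$X{\left(T \right)} = 12 + 6 T$ ($X{\left(T \right)} = 6 \left(3 + T - 1\right) = 6 \left(2 + T\right) = 12 + 6 T$)
$1533 X{\left(K \right)} + 923 = 1533 \left(12 + 6 i \sqrt{22}\right) + 923 = \left(18396 + 9198 i \sqrt{22}\right) + 923 = 19319 + 9198 i \sqrt{22}$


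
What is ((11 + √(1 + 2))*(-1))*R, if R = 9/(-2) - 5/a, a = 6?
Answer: 176/3 + 16*√3/3 ≈ 67.904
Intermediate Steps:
R = -16/3 (R = 9/(-2) - 5/6 = 9*(-½) - 5*⅙ = -9/2 - ⅚ = -16/3 ≈ -5.3333)
((11 + √(1 + 2))*(-1))*R = ((11 + √(1 + 2))*(-1))*(-16/3) = ((11 + √3)*(-1))*(-16/3) = (-11 - √3)*(-16/3) = 176/3 + 16*√3/3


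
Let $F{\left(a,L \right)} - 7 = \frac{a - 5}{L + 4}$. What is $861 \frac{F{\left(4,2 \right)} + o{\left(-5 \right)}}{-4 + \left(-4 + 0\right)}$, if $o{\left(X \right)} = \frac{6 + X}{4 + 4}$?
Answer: $- \frac{47929}{64} \approx -748.89$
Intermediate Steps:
$o{\left(X \right)} = \frac{3}{4} + \frac{X}{8}$ ($o{\left(X \right)} = \frac{6 + X}{8} = \left(6 + X\right) \frac{1}{8} = \frac{3}{4} + \frac{X}{8}$)
$F{\left(a,L \right)} = 7 + \frac{-5 + a}{4 + L}$ ($F{\left(a,L \right)} = 7 + \frac{a - 5}{L + 4} = 7 + \frac{-5 + a}{4 + L}$)
$861 \frac{F{\left(4,2 \right)} + o{\left(-5 \right)}}{-4 + \left(-4 + 0\right)} = 861 \frac{\frac{23 + 4 + 7 \cdot 2}{4 + 2} + \left(\frac{3}{4} + \frac{1}{8} \left(-5\right)\right)}{-4 + \left(-4 + 0\right)} = 861 \frac{\frac{23 + 4 + 14}{6} + \left(\frac{3}{4} - \frac{5}{8}\right)}{-4 - 4} = 861 \frac{\frac{1}{6} \cdot 41 + \frac{1}{8}}{-8} = 861 \left(\frac{41}{6} + \frac{1}{8}\right) \left(- \frac{1}{8}\right) = 861 \cdot \frac{167}{24} \left(- \frac{1}{8}\right) = 861 \left(- \frac{167}{192}\right) = - \frac{47929}{64}$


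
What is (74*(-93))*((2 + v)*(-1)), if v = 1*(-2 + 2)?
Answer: 13764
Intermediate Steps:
v = 0 (v = 1*0 = 0)
(74*(-93))*((2 + v)*(-1)) = (74*(-93))*((2 + 0)*(-1)) = -13764*(-1) = -6882*(-2) = 13764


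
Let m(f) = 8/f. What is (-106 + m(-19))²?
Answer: 4088484/361 ≈ 11325.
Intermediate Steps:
(-106 + m(-19))² = (-106 + 8/(-19))² = (-106 + 8*(-1/19))² = (-106 - 8/19)² = (-2022/19)² = 4088484/361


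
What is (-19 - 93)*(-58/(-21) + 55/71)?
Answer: -84368/213 ≈ -396.09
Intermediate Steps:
(-19 - 93)*(-58/(-21) + 55/71) = -112*(-58*(-1/21) + 55*(1/71)) = -112*(58/21 + 55/71) = -112*5273/1491 = -84368/213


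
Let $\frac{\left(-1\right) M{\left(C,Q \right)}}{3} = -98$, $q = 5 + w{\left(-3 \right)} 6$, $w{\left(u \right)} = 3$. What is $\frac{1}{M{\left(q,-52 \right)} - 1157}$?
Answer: $- \frac{1}{863} \approx -0.0011587$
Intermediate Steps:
$q = 23$ ($q = 5 + 3 \cdot 6 = 5 + 18 = 23$)
$M{\left(C,Q \right)} = 294$ ($M{\left(C,Q \right)} = \left(-3\right) \left(-98\right) = 294$)
$\frac{1}{M{\left(q,-52 \right)} - 1157} = \frac{1}{294 - 1157} = \frac{1}{-863} = - \frac{1}{863}$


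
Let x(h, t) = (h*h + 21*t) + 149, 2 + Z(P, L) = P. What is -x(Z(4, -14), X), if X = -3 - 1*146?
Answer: 2976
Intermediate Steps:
Z(P, L) = -2 + P
X = -149 (X = -3 - 146 = -149)
x(h, t) = 149 + h² + 21*t (x(h, t) = (h² + 21*t) + 149 = 149 + h² + 21*t)
-x(Z(4, -14), X) = -(149 + (-2 + 4)² + 21*(-149)) = -(149 + 2² - 3129) = -(149 + 4 - 3129) = -1*(-2976) = 2976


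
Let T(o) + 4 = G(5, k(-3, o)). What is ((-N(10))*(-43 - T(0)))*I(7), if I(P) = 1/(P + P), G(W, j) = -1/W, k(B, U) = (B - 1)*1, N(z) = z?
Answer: 194/7 ≈ 27.714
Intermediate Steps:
k(B, U) = -1 + B (k(B, U) = (-1 + B)*1 = -1 + B)
I(P) = 1/(2*P)
T(o) = -21/5 (T(o) = -4 - 1/5 = -4 - 1*⅕ = -4 - ⅕ = -21/5)
((-N(10))*(-43 - T(0)))*I(7) = ((-1*10)*(-43 - 1*(-21/5)))*((½)/7) = (-10*(-43 + 21/5))*((½)*(⅐)) = -10*(-194/5)*(1/14) = 388*(1/14) = 194/7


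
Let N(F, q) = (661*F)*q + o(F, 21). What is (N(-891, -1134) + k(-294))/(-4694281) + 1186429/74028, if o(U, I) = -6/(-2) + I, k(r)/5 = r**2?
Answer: -43903676573315/347508233868 ≈ -126.34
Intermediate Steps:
k(r) = 5*r**2
o(U, I) = 3 + I (o(U, I) = -6*(-1/2) + I = 3 + I)
N(F, q) = 24 + 661*F*q (N(F, q) = (661*F)*q + (3 + 21) = 661*F*q + 24 = 24 + 661*F*q)
(N(-891, -1134) + k(-294))/(-4694281) + 1186429/74028 = ((24 + 661*(-891)*(-1134)) + 5*(-294)**2)/(-4694281) + 1186429/74028 = ((24 + 667870434) + 5*86436)*(-1/4694281) + 1186429*(1/74028) = (667870458 + 432180)*(-1/4694281) + 1186429/74028 = 668302638*(-1/4694281) + 1186429/74028 = -668302638/4694281 + 1186429/74028 = -43903676573315/347508233868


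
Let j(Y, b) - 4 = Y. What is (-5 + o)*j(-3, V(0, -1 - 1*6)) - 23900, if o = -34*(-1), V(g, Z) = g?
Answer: -23871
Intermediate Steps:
j(Y, b) = 4 + Y
o = 34
(-5 + o)*j(-3, V(0, -1 - 1*6)) - 23900 = (-5 + 34)*(4 - 3) - 23900 = 29*1 - 23900 = 29 - 23900 = -23871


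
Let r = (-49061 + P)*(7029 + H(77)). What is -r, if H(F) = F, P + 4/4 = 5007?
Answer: 313054830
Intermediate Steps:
P = 5006 (P = -1 + 5007 = 5006)
r = -313054830 (r = (-49061 + 5006)*(7029 + 77) = -44055*7106 = -313054830)
-r = -1*(-313054830) = 313054830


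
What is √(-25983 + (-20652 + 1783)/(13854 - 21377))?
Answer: 2*I*√367594919630/7523 ≈ 161.18*I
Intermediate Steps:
√(-25983 + (-20652 + 1783)/(13854 - 21377)) = √(-25983 - 18869/(-7523)) = √(-25983 - 18869*(-1/7523)) = √(-25983 + 18869/7523) = √(-195451240/7523) = 2*I*√367594919630/7523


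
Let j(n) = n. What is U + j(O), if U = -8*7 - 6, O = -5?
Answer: -67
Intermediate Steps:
U = -62 (U = -56 - 6 = -62)
U + j(O) = -62 - 5 = -67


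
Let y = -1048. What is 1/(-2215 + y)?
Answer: -1/3263 ≈ -0.00030647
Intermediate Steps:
1/(-2215 + y) = 1/(-2215 - 1048) = 1/(-3263) = -1/3263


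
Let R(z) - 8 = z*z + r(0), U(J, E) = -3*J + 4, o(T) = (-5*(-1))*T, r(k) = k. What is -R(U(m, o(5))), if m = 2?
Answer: -12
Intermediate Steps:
o(T) = 5*T
U(J, E) = 4 - 3*J
R(z) = 8 + z**2 (R(z) = 8 + (z*z + 0) = 8 + (z**2 + 0) = 8 + z**2)
-R(U(m, o(5))) = -(8 + (4 - 3*2)**2) = -(8 + (4 - 6)**2) = -(8 + (-2)**2) = -(8 + 4) = -1*12 = -12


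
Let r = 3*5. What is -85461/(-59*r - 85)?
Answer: 85461/970 ≈ 88.104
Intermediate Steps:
r = 15
-85461/(-59*r - 85) = -85461/(-59*15 - 85) = -85461/(-885 - 85) = -85461/(-970) = -85461*(-1/970) = 85461/970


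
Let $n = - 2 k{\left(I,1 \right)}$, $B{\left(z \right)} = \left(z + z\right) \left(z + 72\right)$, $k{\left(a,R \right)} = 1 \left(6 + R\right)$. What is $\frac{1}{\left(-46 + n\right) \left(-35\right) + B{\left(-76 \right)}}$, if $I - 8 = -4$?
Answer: $\frac{1}{2708} \approx 0.00036928$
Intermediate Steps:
$I = 4$ ($I = 8 - 4 = 4$)
$k{\left(a,R \right)} = 6 + R$
$B{\left(z \right)} = 2 z \left(72 + z\right)$
$n = -14$ ($n = - 2 \left(6 + 1\right) = \left(-2\right) 7 = -14$)
$\frac{1}{\left(-46 + n\right) \left(-35\right) + B{\left(-76 \right)}} = \frac{1}{\left(-46 - 14\right) \left(-35\right) + 2 \left(-76\right) \left(72 - 76\right)} = \frac{1}{\left(-60\right) \left(-35\right) + 2 \left(-76\right) \left(-4\right)} = \frac{1}{2100 + 608} = \frac{1}{2708}$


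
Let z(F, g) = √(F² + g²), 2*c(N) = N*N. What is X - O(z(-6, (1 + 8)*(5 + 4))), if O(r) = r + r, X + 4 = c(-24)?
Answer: 284 - 6*√733 ≈ 121.56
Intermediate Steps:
c(N) = N²/2 (c(N) = (N*N)/2 = N²/2)
X = 284 (X = -4 + (½)*(-24)² = -4 + (½)*576 = -4 + 288 = 284)
O(r) = 2*r
X - O(z(-6, (1 + 8)*(5 + 4))) = 284 - 2*√((-6)² + ((1 + 8)*(5 + 4))²) = 284 - 2*√(36 + (9*9)²) = 284 - 2*√(36 + 81²) = 284 - 2*√(36 + 6561) = 284 - 2*√6597 = 284 - 2*3*√733 = 284 - 6*√733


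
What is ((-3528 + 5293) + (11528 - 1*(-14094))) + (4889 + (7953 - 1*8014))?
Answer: 32215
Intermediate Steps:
((-3528 + 5293) + (11528 - 1*(-14094))) + (4889 + (7953 - 1*8014)) = (1765 + (11528 + 14094)) + (4889 + (7953 - 8014)) = (1765 + 25622) + (4889 - 61) = 27387 + 4828 = 32215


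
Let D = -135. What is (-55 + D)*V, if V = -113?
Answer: 21470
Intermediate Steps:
(-55 + D)*V = (-55 - 135)*(-113) = -190*(-113) = 21470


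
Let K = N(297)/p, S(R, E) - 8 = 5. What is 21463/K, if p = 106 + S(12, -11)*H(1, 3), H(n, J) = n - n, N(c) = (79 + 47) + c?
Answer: 2275078/423 ≈ 5378.4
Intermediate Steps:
S(R, E) = 13 (S(R, E) = 8 + 5 = 13)
N(c) = 126 + c
H(n, J) = 0
p = 106 (p = 106 + 13*0 = 106 + 0 = 106)
K = 423/106 (K = (126 + 297)/106 = 423*(1/106) = 423/106 ≈ 3.9906)
21463/K = 21463/(423/106) = 21463*(106/423) = 2275078/423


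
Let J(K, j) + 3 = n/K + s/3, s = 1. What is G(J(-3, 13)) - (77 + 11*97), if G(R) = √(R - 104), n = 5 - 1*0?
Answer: -1144 + 5*I*√39/3 ≈ -1144.0 + 10.408*I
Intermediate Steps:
n = 5 (n = 5 + 0 = 5)
J(K, j) = -8/3 + 5/K (J(K, j) = -3 + (5/K + 1/3) = -3 + (5/K + 1*(⅓)) = -3 + (5/K + ⅓) = -3 + (⅓ + 5/K) = -8/3 + 5/K)
G(R) = √(-104 + R)
G(J(-3, 13)) - (77 + 11*97) = √(-104 + (-8/3 + 5/(-3))) - (77 + 11*97) = √(-104 + (-8/3 + 5*(-⅓))) - (77 + 1067) = √(-104 + (-8/3 - 5/3)) - 1*1144 = √(-104 - 13/3) - 1144 = √(-325/3) - 1144 = 5*I*√39/3 - 1144 = -1144 + 5*I*√39/3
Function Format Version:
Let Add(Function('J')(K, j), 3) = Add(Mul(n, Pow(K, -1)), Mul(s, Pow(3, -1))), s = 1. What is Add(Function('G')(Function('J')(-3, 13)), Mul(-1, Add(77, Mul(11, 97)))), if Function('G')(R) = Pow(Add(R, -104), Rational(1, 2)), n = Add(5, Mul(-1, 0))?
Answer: Add(-1144, Mul(Rational(5, 3), I, Pow(39, Rational(1, 2)))) ≈ Add(-1144.0, Mul(10.408, I))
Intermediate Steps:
n = 5 (n = Add(5, 0) = 5)
Function('J')(K, j) = Add(Rational(-8, 3), Mul(5, Pow(K, -1))) (Function('J')(K, j) = Add(-3, Add(Mul(5, Pow(K, -1)), Mul(1, Pow(3, -1)))) = Add(-3, Add(Mul(5, Pow(K, -1)), Mul(1, Rational(1, 3)))) = Add(-3, Add(Mul(5, Pow(K, -1)), Rational(1, 3))) = Add(-3, Add(Rational(1, 3), Mul(5, Pow(K, -1)))) = Add(Rational(-8, 3), Mul(5, Pow(K, -1))))
Function('G')(R) = Pow(Add(-104, R), Rational(1, 2))
Add(Function('G')(Function('J')(-3, 13)), Mul(-1, Add(77, Mul(11, 97)))) = Add(Pow(Add(-104, Add(Rational(-8, 3), Mul(5, Pow(-3, -1)))), Rational(1, 2)), Mul(-1, Add(77, Mul(11, 97)))) = Add(Pow(Add(-104, Add(Rational(-8, 3), Mul(5, Rational(-1, 3)))), Rational(1, 2)), Mul(-1, Add(77, 1067))) = Add(Pow(Add(-104, Add(Rational(-8, 3), Rational(-5, 3))), Rational(1, 2)), Mul(-1, 1144)) = Add(Pow(Add(-104, Rational(-13, 3)), Rational(1, 2)), -1144) = Add(Pow(Rational(-325, 3), Rational(1, 2)), -1144) = Add(Mul(Rational(5, 3), I, Pow(39, Rational(1, 2))), -1144) = Add(-1144, Mul(Rational(5, 3), I, Pow(39, Rational(1, 2))))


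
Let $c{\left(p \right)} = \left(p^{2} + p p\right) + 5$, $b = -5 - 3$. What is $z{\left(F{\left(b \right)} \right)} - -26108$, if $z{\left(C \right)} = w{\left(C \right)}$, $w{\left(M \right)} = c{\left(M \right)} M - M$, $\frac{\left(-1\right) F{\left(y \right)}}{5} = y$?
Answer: $154268$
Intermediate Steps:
$b = -8$
$c{\left(p \right)} = 5 + 2 p^{2}$ ($c{\left(p \right)} = \left(p^{2} + p^{2}\right) + 5 = 2 p^{2} + 5 = 5 + 2 p^{2}$)
$F{\left(y \right)} = - 5 y$
$w{\left(M \right)} = - M + M \left(5 + 2 M^{2}\right)$ ($w{\left(M \right)} = \left(5 + 2 M^{2}\right) M - M = M \left(5 + 2 M^{2}\right) - M = - M + M \left(5 + 2 M^{2}\right)$)
$z{\left(C \right)} = 2 C \left(2 + C^{2}\right)$
$z{\left(F{\left(b \right)} \right)} - -26108 = 2 \left(\left(-5\right) \left(-8\right)\right) \left(2 + \left(\left(-5\right) \left(-8\right)\right)^{2}\right) - -26108 = 2 \cdot 40 \left(2 + 40^{2}\right) + 26108 = 2 \cdot 40 \left(2 + 1600\right) + 26108 = 2 \cdot 40 \cdot 1602 + 26108 = 128160 + 26108 = 154268$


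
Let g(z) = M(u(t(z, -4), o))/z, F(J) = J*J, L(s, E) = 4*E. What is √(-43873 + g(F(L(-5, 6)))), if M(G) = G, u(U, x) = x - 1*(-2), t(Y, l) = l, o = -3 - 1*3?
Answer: I*√6317713/12 ≈ 209.46*I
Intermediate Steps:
o = -6 (o = -3 - 3 = -6)
F(J) = J²
u(U, x) = 2 + x (u(U, x) = x + 2 = 2 + x)
g(z) = -4/z (g(z) = (2 - 6)/z = -4/z)
√(-43873 + g(F(L(-5, 6)))) = √(-43873 - 4/((4*6)²)) = √(-43873 - 4/(24²)) = √(-43873 - 4/576) = √(-43873 - 4*1/576) = √(-43873 - 1/144) = √(-6317713/144) = I*√6317713/12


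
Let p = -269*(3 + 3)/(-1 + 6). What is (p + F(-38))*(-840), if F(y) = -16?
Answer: 284592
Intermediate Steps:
p = -1614/5 ≈ -322.80
(p + F(-38))*(-840) = (-1614/5 - 16)*(-840) = -1694/5*(-840) = 284592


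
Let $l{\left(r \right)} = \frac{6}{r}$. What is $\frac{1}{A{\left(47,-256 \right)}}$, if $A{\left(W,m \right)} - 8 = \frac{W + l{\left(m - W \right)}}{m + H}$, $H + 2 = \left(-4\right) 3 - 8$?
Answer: $\frac{28078}{219879} \approx 0.1277$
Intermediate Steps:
$H = -22$ ($H = -2 - 20 = -22$)
$A{\left(W,m \right)} = 8 + \frac{W + \frac{6}{m - W}}{-22 + m}$ ($A{\left(W,m \right)} = 8 + \frac{W + \frac{6}{m - W}}{m - 22} = 8 + \frac{W + \frac{6}{m - W}}{-22 + m}$)
$\frac{1}{A{\left(47,-256 \right)}} = \frac{1}{\frac{1}{-22 - 256} \frac{1}{47 - -256} \left(-6 + \left(47 - -256\right) \left(-176 + 47 + 8 \left(-256\right)\right)\right)} = \frac{1}{\frac{1}{-278} \frac{1}{47 + 256} \left(-6 + \left(47 + 256\right) \left(-176 + 47 - 2048\right)\right)} = \frac{1}{\left(- \frac{1}{278}\right) \frac{1}{303} \left(-6 + 303 \left(-2177\right)\right)} = \frac{1}{\left(- \frac{1}{278}\right) \frac{1}{303} \left(-6 - 659631\right)} = \frac{1}{\left(- \frac{1}{278}\right) \frac{1}{303} \left(-659637\right)} = \frac{1}{\frac{219879}{28078}} = \frac{28078}{219879}$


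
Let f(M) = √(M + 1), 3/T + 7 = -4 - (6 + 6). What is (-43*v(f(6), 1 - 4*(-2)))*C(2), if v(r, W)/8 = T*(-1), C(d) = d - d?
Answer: 0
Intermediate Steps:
T = -3/23 (T = 3/(-7 + (-4 - (6 + 6))) = 3/(-7 + (-4 - 1*12)) = 3/(-7 + (-4 - 12)) = 3/(-7 - 16) = 3/(-23) = 3*(-1/23) = -3/23 ≈ -0.13043)
C(d) = 0
f(M) = √(1 + M)
v(r, W) = 24/23 (v(r, W) = 8*(-3/23*(-1)) = 8*(3/23) = 24/23)
(-43*v(f(6), 1 - 4*(-2)))*C(2) = -43*24/23*0 = -1032/23*0 = 0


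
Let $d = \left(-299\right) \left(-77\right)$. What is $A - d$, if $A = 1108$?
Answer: $-21915$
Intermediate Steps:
$d = 23023$
$A - d = 1108 - 23023 = -21915$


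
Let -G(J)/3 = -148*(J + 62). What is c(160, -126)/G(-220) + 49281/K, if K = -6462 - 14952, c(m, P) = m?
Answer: -144191123/62593122 ≈ -2.3036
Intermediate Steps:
G(J) = 27528 + 444*J (G(J) = -(-444)*(J + 62) = -(-444)*(62 + J) = -3*(-9176 - 148*J) = 27528 + 444*J)
K = -21414
c(160, -126)/G(-220) + 49281/K = 160/(27528 + 444*(-220)) + 49281/(-21414) = 160/(27528 - 97680) + 49281*(-1/21414) = 160/(-70152) - 16427/7138 = 160*(-1/70152) - 16427/7138 = -20/8769 - 16427/7138 = -144191123/62593122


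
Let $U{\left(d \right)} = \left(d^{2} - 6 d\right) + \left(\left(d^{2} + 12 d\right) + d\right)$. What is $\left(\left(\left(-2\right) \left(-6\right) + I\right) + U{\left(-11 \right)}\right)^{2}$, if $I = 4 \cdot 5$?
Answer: $38809$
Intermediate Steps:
$I = 20$
$U{\left(d \right)} = 2 d^{2} + 7 d$ ($U{\left(d \right)} = \left(d^{2} - 6 d\right) + \left(d^{2} + 13 d\right) = 2 d^{2} + 7 d$)
$\left(\left(\left(-2\right) \left(-6\right) + I\right) + U{\left(-11 \right)}\right)^{2} = \left(\left(\left(-2\right) \left(-6\right) + 20\right) - 11 \left(7 + 2 \left(-11\right)\right)\right)^{2} = \left(\left(12 + 20\right) - 11 \left(7 - 22\right)\right)^{2} = \left(32 - -165\right)^{2} = \left(32 + 165\right)^{2} = 197^{2} = 38809$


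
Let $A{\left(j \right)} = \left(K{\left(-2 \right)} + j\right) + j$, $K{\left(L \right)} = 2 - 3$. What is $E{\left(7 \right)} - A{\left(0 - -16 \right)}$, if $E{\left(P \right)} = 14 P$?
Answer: $67$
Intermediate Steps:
$K{\left(L \right)} = -1$ ($K{\left(L \right)} = 2 - 3 = -1$)
$A{\left(j \right)} = -1 + 2 j$ ($A{\left(j \right)} = \left(-1 + j\right) + j = -1 + 2 j$)
$E{\left(7 \right)} - A{\left(0 - -16 \right)} = 14 \cdot 7 - \left(-1 + 2 \left(0 - -16\right)\right) = 98 - \left(-1 + 2 \left(0 + 16\right)\right) = 98 - \left(-1 + 2 \cdot 16\right) = 98 - \left(-1 + 32\right) = 98 - 31 = 67$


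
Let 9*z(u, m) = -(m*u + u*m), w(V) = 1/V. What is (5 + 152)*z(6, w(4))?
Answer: -157/3 ≈ -52.333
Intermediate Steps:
w(V) = 1/V
z(u, m) = -2*m*u/9 (z(u, m) = (-(m*u + u*m))/9 = (-(m*u + m*u))/9 = (-2*m*u)/9 = -2*m*u/9)
(5 + 152)*z(6, w(4)) = (5 + 152)*(-2/9*6/4) = 157*(-2/9*1/4*6) = 157*(-1/3) = -157/3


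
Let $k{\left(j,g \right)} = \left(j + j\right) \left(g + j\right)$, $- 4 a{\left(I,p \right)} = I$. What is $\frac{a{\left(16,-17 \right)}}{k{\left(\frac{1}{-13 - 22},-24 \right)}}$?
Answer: $- \frac{2450}{841} \approx -2.9132$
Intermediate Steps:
$a{\left(I,p \right)} = - \frac{I}{4}$
$k{\left(j,g \right)} = 2 j \left(g + j\right)$
$\frac{a{\left(16,-17 \right)}}{k{\left(\frac{1}{-13 - 22},-24 \right)}} = \frac{\left(- \frac{1}{4}\right) 16}{2 \frac{1}{-13 - 22} \left(-24 + \frac{1}{-13 - 22}\right)} = - \frac{4}{2 \frac{1}{-35} \left(-24 + \frac{1}{-35}\right)} = - \frac{4}{2 \left(- \frac{1}{35}\right) \left(-24 - \frac{1}{35}\right)} = - \frac{4}{2 \left(- \frac{1}{35}\right) \left(- \frac{841}{35}\right)} = - \frac{4}{\frac{1682}{1225}} = \left(-4\right) \frac{1225}{1682} = - \frac{2450}{841}$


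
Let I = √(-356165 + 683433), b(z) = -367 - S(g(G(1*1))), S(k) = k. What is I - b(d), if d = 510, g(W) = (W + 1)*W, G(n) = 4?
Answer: 387 + 2*√81817 ≈ 959.07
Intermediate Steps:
g(W) = W*(1 + W) (g(W) = (1 + W)*W = W*(1 + W))
b(z) = -387 (b(z) = -367 - 4*(1 + 4) = -367 - 4*5 = -367 - 1*20 = -367 - 20 = -387)
I = 2*√81817 (I = √327268 = 2*√81817 ≈ 572.07)
I - b(d) = 2*√81817 - 1*(-387) = 2*√81817 + 387 = 387 + 2*√81817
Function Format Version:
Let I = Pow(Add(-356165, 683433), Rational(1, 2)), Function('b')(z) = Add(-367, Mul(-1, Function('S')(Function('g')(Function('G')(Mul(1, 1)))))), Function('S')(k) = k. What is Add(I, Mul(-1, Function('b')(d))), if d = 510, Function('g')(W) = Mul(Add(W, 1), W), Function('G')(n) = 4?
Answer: Add(387, Mul(2, Pow(81817, Rational(1, 2)))) ≈ 959.07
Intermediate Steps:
Function('g')(W) = Mul(W, Add(1, W)) (Function('g')(W) = Mul(Add(1, W), W) = Mul(W, Add(1, W)))
Function('b')(z) = -387 (Function('b')(z) = Add(-367, Mul(-1, Mul(4, Add(1, 4)))) = Add(-367, Mul(-1, Mul(4, 5))) = Add(-367, Mul(-1, 20)) = Add(-367, -20) = -387)
I = Mul(2, Pow(81817, Rational(1, 2))) (I = Pow(327268, Rational(1, 2)) = Mul(2, Pow(81817, Rational(1, 2))) ≈ 572.07)
Add(I, Mul(-1, Function('b')(d))) = Add(Mul(2, Pow(81817, Rational(1, 2))), Mul(-1, -387)) = Add(Mul(2, Pow(81817, Rational(1, 2))), 387) = Add(387, Mul(2, Pow(81817, Rational(1, 2))))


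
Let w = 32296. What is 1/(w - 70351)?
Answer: -1/38055 ≈ -2.6278e-5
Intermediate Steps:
1/(w - 70351) = 1/(32296 - 70351) = 1/(-38055) = -1/38055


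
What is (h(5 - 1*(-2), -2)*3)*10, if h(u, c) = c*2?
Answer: -120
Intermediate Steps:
h(u, c) = 2*c
(h(5 - 1*(-2), -2)*3)*10 = ((2*(-2))*3)*10 = -4*3*10 = -12*10 = -120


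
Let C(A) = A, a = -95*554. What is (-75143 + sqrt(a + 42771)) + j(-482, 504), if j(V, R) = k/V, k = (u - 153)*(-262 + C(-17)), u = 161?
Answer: -18108347/241 + I*sqrt(9859) ≈ -75138.0 + 99.292*I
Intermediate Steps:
a = -52630
k = -2232 (k = (161 - 153)*(-262 - 17) = 8*(-279) = -2232)
j(V, R) = -2232/V
(-75143 + sqrt(a + 42771)) + j(-482, 504) = (-75143 + sqrt(-52630 + 42771)) - 2232/(-482) = (-75143 + sqrt(-9859)) - 2232*(-1/482) = (-75143 + I*sqrt(9859)) + 1116/241 = -18108347/241 + I*sqrt(9859)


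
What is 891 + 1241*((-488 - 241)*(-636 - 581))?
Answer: 1101007404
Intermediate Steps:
891 + 1241*((-488 - 241)*(-636 - 581)) = 891 + 1241*(-729*(-1217)) = 891 + 1241*887193 = 891 + 1101006513 = 1101007404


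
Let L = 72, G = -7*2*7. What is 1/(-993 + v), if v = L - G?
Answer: -1/823 ≈ -0.0012151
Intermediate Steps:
G = -98 (G = -14*7 = -98)
v = 170 (v = 72 - 1*(-98) = 72 + 98 = 170)
1/(-993 + v) = 1/(-993 + 170) = 1/(-823) = -1/823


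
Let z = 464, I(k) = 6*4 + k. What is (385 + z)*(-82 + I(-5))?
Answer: -53487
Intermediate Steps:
I(k) = 24 + k
(385 + z)*(-82 + I(-5)) = (385 + 464)*(-82 + (24 - 5)) = 849*(-82 + 19) = 849*(-63) = -53487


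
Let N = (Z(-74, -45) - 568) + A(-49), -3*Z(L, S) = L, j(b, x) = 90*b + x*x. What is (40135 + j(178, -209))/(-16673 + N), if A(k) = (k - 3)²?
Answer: -299508/43537 ≈ -6.8794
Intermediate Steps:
j(b, x) = x² + 90*b (j(b, x) = 90*b + x² = x² + 90*b)
Z(L, S) = -L/3
A(k) = (-3 + k)²
N = 6482/3 (N = (-⅓*(-74) - 568) + (-3 - 49)² = (74/3 - 568) + (-52)² = -1630/3 + 2704 = 6482/3 ≈ 2160.7)
(40135 + j(178, -209))/(-16673 + N) = (40135 + ((-209)² + 90*178))/(-16673 + 6482/3) = (40135 + (43681 + 16020))/(-43537/3) = (40135 + 59701)*(-3/43537) = 99836*(-3/43537) = -299508/43537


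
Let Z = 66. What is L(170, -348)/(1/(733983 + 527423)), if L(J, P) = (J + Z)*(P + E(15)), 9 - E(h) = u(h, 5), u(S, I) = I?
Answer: -102405984704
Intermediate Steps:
E(h) = 4 (E(h) = 9 - 1*5 = 9 - 5 = 4)
L(J, P) = (4 + P)*(66 + J) (L(J, P) = (J + 66)*(P + 4) = (66 + J)*(4 + P) = (4 + P)*(66 + J))
L(170, -348)/(1/(733983 + 527423)) = (264 + 4*170 + 66*(-348) + 170*(-348))/(1/(733983 + 527423)) = (264 + 680 - 22968 - 59160)/(1/1261406) = -81184/1/1261406 = -81184*1261406 = -102405984704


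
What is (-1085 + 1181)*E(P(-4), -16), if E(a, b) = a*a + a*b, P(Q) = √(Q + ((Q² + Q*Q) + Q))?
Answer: 2304 - 3072*√6 ≈ -5220.8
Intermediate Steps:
P(Q) = √(2*Q + 2*Q²) (P(Q) = √(Q + ((Q² + Q²) + Q)) = √(Q + (2*Q² + Q)) = √(Q + (Q + 2*Q²)) = √(2*Q + 2*Q²))
E(a, b) = a² + a*b
(-1085 + 1181)*E(P(-4), -16) = (-1085 + 1181)*((√2*√(-4*(1 - 4)))*(√2*√(-4*(1 - 4)) - 16)) = 96*((√2*√(-4*(-3)))*(√2*√(-4*(-3)) - 16)) = 96*((√2*√12)*(√2*√12 - 16)) = 96*((√2*(2*√3))*(√2*(2*√3) - 16)) = 96*((2*√6)*(2*√6 - 16)) = 96*((2*√6)*(-16 + 2*√6)) = 96*(2*√6*(-16 + 2*√6)) = 192*√6*(-16 + 2*√6)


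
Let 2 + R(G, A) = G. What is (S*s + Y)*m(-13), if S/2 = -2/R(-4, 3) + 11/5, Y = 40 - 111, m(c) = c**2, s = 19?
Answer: 64051/15 ≈ 4270.1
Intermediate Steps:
R(G, A) = -2 + G
Y = -71
S = 76/15 (S = 2*(-2/(-2 - 4) + 11/5) = 2*(-2/(-6) + 11*(1/5)) = 2*(-2*(-1/6) + 11/5) = 2*(1/3 + 11/5) = 2*(38/15) = 76/15 ≈ 5.0667)
(S*s + Y)*m(-13) = ((76/15)*19 - 71)*(-13)**2 = (1444/15 - 71)*169 = (379/15)*169 = 64051/15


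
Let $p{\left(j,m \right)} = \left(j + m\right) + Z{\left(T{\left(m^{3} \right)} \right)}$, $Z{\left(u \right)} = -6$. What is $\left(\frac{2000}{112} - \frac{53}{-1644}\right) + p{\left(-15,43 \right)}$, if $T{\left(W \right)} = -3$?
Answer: $\frac{459047}{11508} \approx 39.889$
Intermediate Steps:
$p{\left(j,m \right)} = -6 + j + m$ ($p{\left(j,m \right)} = \left(j + m\right) - 6 = -6 + j + m$)
$\left(\frac{2000}{112} - \frac{53}{-1644}\right) + p{\left(-15,43 \right)} = \left(\frac{2000}{112} - \frac{53}{-1644}\right) - -22 = \left(2000 \cdot \frac{1}{112} - - \frac{53}{1644}\right) + 22 = \left(\frac{125}{7} + \frac{53}{1644}\right) + 22 = \frac{205871}{11508} + 22 = \frac{459047}{11508}$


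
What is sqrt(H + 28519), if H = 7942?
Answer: 19*sqrt(101) ≈ 190.95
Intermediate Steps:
sqrt(H + 28519) = sqrt(7942 + 28519) = sqrt(36461) = 19*sqrt(101)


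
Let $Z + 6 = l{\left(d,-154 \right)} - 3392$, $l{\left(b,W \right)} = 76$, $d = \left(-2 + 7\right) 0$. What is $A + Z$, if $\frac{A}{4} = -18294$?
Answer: $-76498$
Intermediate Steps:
$A = -73176$ ($A = 4 \left(-18294\right) = -73176$)
$d = 0$ ($d = 5 \cdot 0 = 0$)
$Z = -3322$ ($Z = -6 + \left(76 - 3392\right) = -6 - 3316 = -3322$)
$A + Z = -73176 - 3322 = -76498$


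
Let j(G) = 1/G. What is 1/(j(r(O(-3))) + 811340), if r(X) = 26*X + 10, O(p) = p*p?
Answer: 244/197966961 ≈ 1.2325e-6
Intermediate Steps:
O(p) = p²
r(X) = 10 + 26*X
1/(j(r(O(-3))) + 811340) = 1/(1/(10 + 26*(-3)²) + 811340) = 1/(1/(10 + 26*9) + 811340) = 1/(1/(10 + 234) + 811340) = 1/(1/244 + 811340) = 1/(197966961/244) = 244/197966961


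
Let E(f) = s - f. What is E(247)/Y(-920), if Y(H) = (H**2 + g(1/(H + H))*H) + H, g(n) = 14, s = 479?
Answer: 29/104075 ≈ 0.00027865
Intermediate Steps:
E(f) = 479 - f
Y(H) = H**2 + 15*H (Y(H) = (H**2 + 14*H) + H = H**2 + 15*H)
E(247)/Y(-920) = (479 - 1*247)/((-920*(15 - 920))) = (479 - 247)/((-920*(-905))) = 232/832600 = 232*(1/832600) = 29/104075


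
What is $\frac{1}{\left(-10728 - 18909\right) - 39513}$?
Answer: $- \frac{1}{69150} \approx -1.4461 \cdot 10^{-5}$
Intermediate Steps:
$\frac{1}{\left(-10728 - 18909\right) - 39513} = \frac{1}{-29637 - 39513} = \frac{1}{-69150} = - \frac{1}{69150}$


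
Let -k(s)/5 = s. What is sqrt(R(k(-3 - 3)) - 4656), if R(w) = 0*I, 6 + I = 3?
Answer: 4*I*sqrt(291) ≈ 68.235*I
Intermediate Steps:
I = -3 (I = -6 + 3 = -3)
k(s) = -5*s
R(w) = 0 (R(w) = 0*(-3) = 0)
sqrt(R(k(-3 - 3)) - 4656) = sqrt(0 - 4656) = sqrt(-4656) = 4*I*sqrt(291)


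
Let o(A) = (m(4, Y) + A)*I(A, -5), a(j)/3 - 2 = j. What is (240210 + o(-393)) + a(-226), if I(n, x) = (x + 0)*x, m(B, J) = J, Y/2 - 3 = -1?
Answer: 229813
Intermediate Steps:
Y = 4 (Y = 6 + 2*(-1) = 6 - 2 = 4)
a(j) = 6 + 3*j
I(n, x) = x² (I(n, x) = x*x = x²)
o(A) = 100 + 25*A (o(A) = (4 + A)*(-5)² = (4 + A)*25 = 100 + 25*A)
(240210 + o(-393)) + a(-226) = (240210 + (100 + 25*(-393))) + (6 + 3*(-226)) = (240210 + (100 - 9825)) + (6 - 678) = (240210 - 9725) - 672 = 230485 - 672 = 229813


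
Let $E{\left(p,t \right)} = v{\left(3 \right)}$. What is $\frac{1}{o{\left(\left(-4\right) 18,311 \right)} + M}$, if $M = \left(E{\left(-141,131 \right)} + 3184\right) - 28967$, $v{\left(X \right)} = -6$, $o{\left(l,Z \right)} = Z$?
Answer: $- \frac{1}{25478} \approx -3.925 \cdot 10^{-5}$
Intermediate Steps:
$E{\left(p,t \right)} = -6$
$M = -25789$ ($M = \left(-6 + 3184\right) - 28967 = 3178 - 28967 = -25789$)
$\frac{1}{o{\left(\left(-4\right) 18,311 \right)} + M} = \frac{1}{311 - 25789} = \frac{1}{-25478} = - \frac{1}{25478}$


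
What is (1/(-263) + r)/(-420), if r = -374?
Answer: 98363/110460 ≈ 0.89048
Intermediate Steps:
(1/(-263) + r)/(-420) = (1/(-263) - 374)/(-420) = (-1/263 - 374)*(-1/420) = -98363/263*(-1/420) = 98363/110460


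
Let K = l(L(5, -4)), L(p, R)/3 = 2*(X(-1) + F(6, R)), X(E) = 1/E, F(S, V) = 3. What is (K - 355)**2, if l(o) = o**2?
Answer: 44521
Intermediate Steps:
L(p, R) = 12 (L(p, R) = 3*(2*(1/(-1) + 3)) = 3*(2*(-1 + 3)) = 3*(2*2) = 3*4 = 12)
K = 144 (K = 12**2 = 144)
(K - 355)**2 = (144 - 355)**2 = (-211)**2 = 44521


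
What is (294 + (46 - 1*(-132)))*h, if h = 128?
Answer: 60416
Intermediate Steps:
(294 + (46 - 1*(-132)))*h = (294 + (46 - 1*(-132)))*128 = (294 + (46 + 132))*128 = (294 + 178)*128 = 472*128 = 60416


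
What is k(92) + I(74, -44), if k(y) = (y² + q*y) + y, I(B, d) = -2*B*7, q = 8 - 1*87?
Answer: 252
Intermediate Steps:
q = -79 (q = 8 - 87 = -79)
I(B, d) = -14*B
k(y) = y² - 78*y (k(y) = (y² - 79*y) + y = y² - 78*y)
k(92) + I(74, -44) = 92*(-78 + 92) - 14*74 = 92*14 - 1036 = 1288 - 1036 = 252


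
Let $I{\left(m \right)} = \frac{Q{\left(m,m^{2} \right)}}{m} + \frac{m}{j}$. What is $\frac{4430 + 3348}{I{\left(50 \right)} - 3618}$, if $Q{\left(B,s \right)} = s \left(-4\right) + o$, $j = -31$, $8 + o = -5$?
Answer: $- \frac{12055900}{5920803} \approx -2.0362$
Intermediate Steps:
$o = -13$ ($o = -8 - 5 = -13$)
$Q{\left(B,s \right)} = -13 - 4 s$ ($Q{\left(B,s \right)} = s \left(-4\right) - 13 = - 4 s - 13 = -13 - 4 s$)
$I{\left(m \right)} = - \frac{m}{31} + \frac{-13 - 4 m^{2}}{m}$ ($I{\left(m \right)} = \frac{-13 - 4 m^{2}}{m} + \frac{m}{-31} = \frac{-13 - 4 m^{2}}{m} + m \left(- \frac{1}{31}\right) = \frac{-13 - 4 m^{2}}{m} - \frac{m}{31} = - \frac{m}{31} + \frac{-13 - 4 m^{2}}{m}$)
$\frac{4430 + 3348}{I{\left(50 \right)} - 3618} = \frac{4430 + 3348}{\left(- \frac{13}{50} - \frac{6250}{31}\right) - 3618} = \frac{7778}{\left(\left(-13\right) \frac{1}{50} - \frac{6250}{31}\right) - 3618} = \frac{7778}{\left(- \frac{13}{50} - \frac{6250}{31}\right) - 3618} = \frac{7778}{- \frac{312903}{1550} - 3618} = \frac{7778}{- \frac{5920803}{1550}} = 7778 \left(- \frac{1550}{5920803}\right) = - \frac{12055900}{5920803}$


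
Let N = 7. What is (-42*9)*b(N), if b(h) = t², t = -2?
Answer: -1512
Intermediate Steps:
b(h) = 4 (b(h) = (-2)² = 4)
(-42*9)*b(N) = -42*9*4 = -378*4 = -1512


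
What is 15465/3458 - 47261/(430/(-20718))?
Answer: 1692959550117/743470 ≈ 2.2771e+6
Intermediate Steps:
15465/3458 - 47261/(430/(-20718)) = 15465*(1/3458) - 47261/(430*(-1/20718)) = 15465/3458 - 47261/(-215/10359) = 15465/3458 - 47261*(-10359/215) = 15465/3458 + 489576699/215 = 1692959550117/743470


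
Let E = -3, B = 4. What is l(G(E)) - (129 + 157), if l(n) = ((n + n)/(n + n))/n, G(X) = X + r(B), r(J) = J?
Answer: -285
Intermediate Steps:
G(X) = 4 + X (G(X) = X + 4 = 4 + X)
l(n) = 1/n (l(n) = ((2*n)/((2*n)))/n = ((2*n)*(1/(2*n)))/n = 1/n)
l(G(E)) - (129 + 157) = 1/(4 - 3) - (129 + 157) = 1/1 - 1*286 = 1 - 286 = -285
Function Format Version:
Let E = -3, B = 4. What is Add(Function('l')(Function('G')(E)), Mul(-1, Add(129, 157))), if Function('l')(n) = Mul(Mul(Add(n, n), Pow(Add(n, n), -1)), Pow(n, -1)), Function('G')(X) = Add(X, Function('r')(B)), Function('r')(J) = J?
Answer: -285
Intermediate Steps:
Function('G')(X) = Add(4, X) (Function('G')(X) = Add(X, 4) = Add(4, X))
Function('l')(n) = Pow(n, -1) (Function('l')(n) = Mul(Mul(Mul(2, n), Pow(Mul(2, n), -1)), Pow(n, -1)) = Mul(Mul(Mul(2, n), Mul(Rational(1, 2), Pow(n, -1))), Pow(n, -1)) = Mul(1, Pow(n, -1)) = Pow(n, -1))
Add(Function('l')(Function('G')(E)), Mul(-1, Add(129, 157))) = Add(Pow(Add(4, -3), -1), Mul(-1, Add(129, 157))) = Add(Pow(1, -1), Mul(-1, 286)) = Add(1, -286) = -285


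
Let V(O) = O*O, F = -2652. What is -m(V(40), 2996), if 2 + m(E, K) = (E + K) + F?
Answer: -1942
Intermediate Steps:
V(O) = O²
m(E, K) = -2654 + E + K (m(E, K) = -2 + ((E + K) - 2652) = -2 + (-2652 + E + K) = -2654 + E + K)
-m(V(40), 2996) = -(-2654 + 40² + 2996) = -(-2654 + 1600 + 2996) = -1*1942 = -1942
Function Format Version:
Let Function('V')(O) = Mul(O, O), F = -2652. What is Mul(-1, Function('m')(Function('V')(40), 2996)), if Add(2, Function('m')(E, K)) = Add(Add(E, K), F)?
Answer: -1942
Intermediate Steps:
Function('V')(O) = Pow(O, 2)
Function('m')(E, K) = Add(-2654, E, K) (Function('m')(E, K) = Add(-2, Add(Add(E, K), -2652)) = Add(-2, Add(-2652, E, K)) = Add(-2654, E, K))
Mul(-1, Function('m')(Function('V')(40), 2996)) = Mul(-1, Add(-2654, Pow(40, 2), 2996)) = Mul(-1, Add(-2654, 1600, 2996)) = Mul(-1, 1942) = -1942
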